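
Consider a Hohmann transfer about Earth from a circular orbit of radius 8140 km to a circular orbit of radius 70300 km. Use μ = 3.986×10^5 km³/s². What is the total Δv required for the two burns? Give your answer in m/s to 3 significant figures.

The Hohmann ellipse has a_t = (r₁ + r₂)/2 = 39220 km.
At r₁ the circular-orbit speed is v₁ = √(μ/r₁) = 6.998 km/s.
Transfer-orbit speed at r₁ (vis-viva): v_p = √[μ(2/r₁ − 1/a_t)] = 9.369 km/s.
First burn Δv₁ = |v_p − v₁| = 2.371 km/s.
Circular speed at r₂: v₂ = √(μ/r₂) = 2.381 km/s.
Transfer-orbit speed at r₂: v_a = √[μ(2/r₂ − 1/a_t)] = 1.085 km/s.
Second burn Δv₂ = |v₂ − v_a| = 1.296 km/s.
Total Δv = Δv₁ + Δv₂ = 3.667 km/s.

Δv = 3670 m/s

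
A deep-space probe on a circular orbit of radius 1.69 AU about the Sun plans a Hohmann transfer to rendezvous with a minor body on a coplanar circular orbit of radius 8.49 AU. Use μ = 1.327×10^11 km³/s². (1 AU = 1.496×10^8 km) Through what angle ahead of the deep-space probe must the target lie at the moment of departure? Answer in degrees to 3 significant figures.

φ = 96.4°

In km: r₁ = 1.69 × 1.496×10^8 = 2.52824×10^8 km; r₂ = 8.49 × 1.496×10^8 = 1.270104×10^9 km.
Transfer-ellipse semi-major axis a_t = (r₁ + r₂)/2 = (2.52824×10^8 + 1.270104×10^9)/2 = 7.61464×10^8 km.
The half-period of the transfer ellipse is t = π√(a_t³/μ) = 1.81213×10^8 s.
The target's mean motion on its circular orbit is ω₂ = √(μ/r₂³) = 8.04779×10^-9 rad/s.
Angle swept by the target during transfer: ω₂·t = 1.4584 rad = 83.56°.
The deep-space probe traverses 180° on the transfer ellipse, so the target must lead by 180° − 83.56° = 96.4°.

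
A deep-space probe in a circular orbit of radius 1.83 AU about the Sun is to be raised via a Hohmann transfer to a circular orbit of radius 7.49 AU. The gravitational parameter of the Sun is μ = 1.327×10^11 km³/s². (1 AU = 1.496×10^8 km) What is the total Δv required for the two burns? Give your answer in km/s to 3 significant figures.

In km: r₁ = 1.83 × 1.496×10^8 = 2.73768×10^8 km; r₂ = 7.49 × 1.496×10^8 = 1.120504×10^9 km.
Semi-major axis of the transfer orbit: a_t = (2.73768×10^8 + 1.120504×10^9)/2 = 6.97136×10^8 km.
Circular speed at r₁: v₁ = √(μ/r₁) = √(1.327×10^11/2.73768×10^8) = 22.016 km/s.
On the transfer ellipse at r₁, v² = μ(2/r − 1/a) gives v_p = √[μ(2/r₁ − 1/a_t)] = 27.912 km/s.
First burn Δv₁ = |v_p − v₁| = 5.896 km/s.
Circular speed at r₂: v₂ = √(μ/r₂) = 10.883 km/s.
Transfer-orbit speed at r₂: v_a = √[μ(2/r₂ − 1/a_t)] = 6.8196 km/s.
Second burn Δv₂ = |v₂ − v_a| = 4.063 km/s.
Δv = Δv₁ + Δv₂ = 5.896 + 4.063 = 9.959 km/s.

Δv = 9.96 km/s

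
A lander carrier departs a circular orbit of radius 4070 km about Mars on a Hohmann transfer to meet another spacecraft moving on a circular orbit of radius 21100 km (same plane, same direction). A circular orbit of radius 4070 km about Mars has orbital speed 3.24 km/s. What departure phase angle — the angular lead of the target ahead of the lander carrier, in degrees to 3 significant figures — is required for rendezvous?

φ = 97.1°

From the circular-orbit relation v² = μ/r at r = 4070 km: μ = v²r = (3.24)² × 4070 = 42725.2 km³/s².
Semi-major axis of the transfer orbit: a_t = (4070 + 21100)/2 = 12585 km.
The half-period of the transfer ellipse is t = π√(a_t³/μ) = 21460 s.
The target's mean motion on its circular orbit is ω₂ = √(μ/r₂³) = 6.744×10^-5 rad/s.
Angle swept by the target during transfer: ω₂·t = 1.447 rad = 82.91°.
The lander carrier traverses 180° on the transfer ellipse, so the target must lead by 180° − 82.91° = 97.1°.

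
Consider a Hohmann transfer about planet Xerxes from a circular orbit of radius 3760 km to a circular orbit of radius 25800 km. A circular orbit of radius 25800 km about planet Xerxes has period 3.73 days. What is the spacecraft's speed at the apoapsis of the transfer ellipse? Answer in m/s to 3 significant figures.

From Kepler's third law T² = 4π²r³/μ at r = 25800 km, T = 3.73 days = 3.73 × 86400 s = 3.22272×10^5 s: μ = 4π²r³/T² = 6527.90 km³/s².
Semi-major axis of the transfer orbit: a_t = (3760 + 25800)/2 = 14780 km.
At apoapsis, r = 25800 km.
Applying v² = μ(2/r − 1/a_t): v = 0.2537 km/s.

v = 254 m/s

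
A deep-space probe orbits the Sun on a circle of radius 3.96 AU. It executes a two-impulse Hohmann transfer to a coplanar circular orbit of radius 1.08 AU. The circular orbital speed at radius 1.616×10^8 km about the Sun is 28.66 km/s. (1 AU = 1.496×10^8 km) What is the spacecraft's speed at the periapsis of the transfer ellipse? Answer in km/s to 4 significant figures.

v = 35.93 km/s

From the circular-orbit relation v² = μ/r at r = 1.616×10^8 km: μ = v²r = (28.66)² × 1.616×10^8 = 1.32738×10^11 km³/s².
In km: r₁ = 3.96 × 1.496×10^8 = 5.92416×10^8 km; r₂ = 1.08 × 1.496×10^8 = 1.61568×10^8 km.
Transfer-ellipse semi-major axis a_t = (r₁ + r₂)/2 = (5.92416×10^8 + 1.61568×10^8)/2 = 3.76992×10^8 km.
At periapsis, r = 1.61568×10^8 km.
From the vis-viva equation, v = √[μ(2/r − 1/a_t)] = 35.93 km/s.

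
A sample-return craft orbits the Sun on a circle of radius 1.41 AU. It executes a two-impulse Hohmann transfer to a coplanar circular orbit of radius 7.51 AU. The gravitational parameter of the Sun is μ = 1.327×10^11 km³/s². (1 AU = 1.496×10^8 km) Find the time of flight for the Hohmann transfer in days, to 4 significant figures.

t = 1720 days

In km: r₁ = 1.41 × 1.496×10^8 = 2.10936×10^8 km; r₂ = 7.51 × 1.496×10^8 = 1.123496×10^9 km.
The Hohmann ellipse has a_t = (r₁ + r₂)/2 = 6.67216×10^8 km.
Transfer time t = π√(a_t³/μ) = π√((6.67216×10^8)³ / 1.327×10^11) = 1.486×10^8 s.
Converting: 1.486×10^8 s ÷ 86400 s/day = 1720 days.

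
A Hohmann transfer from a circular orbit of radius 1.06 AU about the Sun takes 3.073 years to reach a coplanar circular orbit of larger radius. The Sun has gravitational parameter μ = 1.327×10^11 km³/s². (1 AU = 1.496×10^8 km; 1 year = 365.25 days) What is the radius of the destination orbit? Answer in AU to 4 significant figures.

In km: r₁ = 1.06 × 1.496×10^8 = 1.58576×10^8 km.
Transfer time t = 3.073 years × 365.25 × 86400 s = 9.69765048×10^7 s, and t = π√(a_t³/μ).
So a_t = (μ t²/π²)^(1/3) = (1.327×10^11 × (9.69765048×10^7)² / π²)^(1/3) = 5.0192×10^8 km.
Since a_t = (r₁ + r₂)/2, r₂ = 2a_t − r₁ = 2×5.0192×10^8 − 1.58576×10^8 = 8.45264×10^8 km.
In AU: r₂ = 8.45264×10^8 / 1.496×10^8 = 5.650 AU.

r₂ = 5.650 AU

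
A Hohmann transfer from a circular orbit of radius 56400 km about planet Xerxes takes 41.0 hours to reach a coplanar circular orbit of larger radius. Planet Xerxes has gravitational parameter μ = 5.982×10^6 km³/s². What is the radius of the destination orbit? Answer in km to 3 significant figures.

Transfer time t = 41.0 hours = 1.476×10^5 s, and t = π√(a_t³/μ).
So a_t = (μ t²/π²)^(1/3) = (5.982×10^6 × (1.476×10^5)² / π²)^(1/3) = 2.3636×10^5 km.
Since a_t = (r₁ + r₂)/2, r₂ = 2a_t − r₁ = 2×2.3636×10^5 − 56400 = 4.1632×10^5 km.

r₂ = 4.16×10^5 km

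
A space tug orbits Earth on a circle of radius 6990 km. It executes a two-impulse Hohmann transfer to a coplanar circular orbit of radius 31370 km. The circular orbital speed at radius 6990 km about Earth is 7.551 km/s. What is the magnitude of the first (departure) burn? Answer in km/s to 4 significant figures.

From the circular-orbit relation v² = μ/r at r = 6990 km: μ = v²r = (7.551)² × 6990 = 3.98553×10^5 km³/s².
Semi-major axis of the transfer orbit: a_t = (6990 + 31370)/2 = 19180 km.
On the circular orbit at r = 6990 km, v_c = √(μ/r) = 7.551 km/s.
Transfer-orbit speed at the same r (vis-viva, a = a_t): v_t = √[μ(2/r − 1/a_t)] = 9.657 km/s.
Δv₁ = |v_t − v_c| = |9.657 − 7.551| = 2.106 km/s.

Δv₁ = 2.106 km/s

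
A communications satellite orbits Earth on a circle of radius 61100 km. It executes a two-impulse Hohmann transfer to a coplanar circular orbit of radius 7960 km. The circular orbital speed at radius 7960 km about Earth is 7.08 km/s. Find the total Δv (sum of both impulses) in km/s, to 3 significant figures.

Δv = 3.67 km/s

From the circular-orbit relation v² = μ/r at r = 7960 km: μ = v²r = (7.08)² × 7960 = 3.99006×10^5 km³/s².
Transfer-ellipse semi-major axis a_t = (r₁ + r₂)/2 = (61100 + 7960)/2 = 34530 km.
At r₁ the circular-orbit speed is v₁ = √(μ/r₁) = 2.5555 km/s.
Transfer-orbit speed at r₁ (v² = μ(2/r − 1/a)): v_a = √[μ(2/r₁ − 1/a_t)] = 1.2270 km/s.
First burn Δv₁ = |v_a − v₁| = 1.3285 km/s.
At r₂, v₂ = √(μ/r₂) = 7.0800 km/s.
Transfer-orbit speed at r₂: v_p = √[μ(2/r₂ − 1/a_t)] = 9.4179 km/s.
Second burn Δv₂ = |v₂ − v_p| = 2.3379 km/s.
Total Δv = Δv₁ + Δv₂ = 3.666 km/s.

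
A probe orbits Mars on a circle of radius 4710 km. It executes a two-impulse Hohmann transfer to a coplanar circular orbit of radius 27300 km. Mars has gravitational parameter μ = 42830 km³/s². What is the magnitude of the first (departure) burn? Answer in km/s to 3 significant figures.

Δv₁ = 0.923 km/s

Semi-major axis of the transfer orbit: a_t = (4710 + 27300)/2 = 16005 km.
On the circular orbit at r = 4710 km, v_c = √(μ/r) = 3.015530 km/s.
Transfer-orbit speed at the same r (vis-viva, a = a_t): v_t = √[μ(2/r − 1/a_t)] = 3.938375 km/s.
Δv₁ = |v_t − v_c| = |3.938375 − 3.015530| = 0.9228 km/s.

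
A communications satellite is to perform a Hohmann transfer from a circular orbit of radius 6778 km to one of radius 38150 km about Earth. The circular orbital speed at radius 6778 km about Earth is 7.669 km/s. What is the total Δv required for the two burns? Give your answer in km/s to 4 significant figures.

Δv = 3.782 km/s

From the circular-orbit relation v² = μ/r at r = 6778 km: μ = v²r = (7.669)² × 6778 = 3.98638×10^5 km³/s².
Semi-major axis of the transfer orbit: a_t = (6778 + 38150)/2 = 22464 km.
At r₁ the circular-orbit speed is v₁ = √(μ/r₁) = 7.669 km/s.
Transfer-orbit speed at r₁ (vis-viva equation): v_p = √[μ(2/r₁ − 1/a_t)] = 9.994 km/s.
First burn Δv₁ = |v_p − v₁| = 2.325 km/s.
At r₂, v₂ = √(μ/r₂) = 3.233 km/s.
Transfer-orbit speed at r₂: v_a = √[μ(2/r₂ − 1/a_t)] = 1.776 km/s.
Second burn Δv₂ = |v₂ − v_a| = 1.457 km/s.
Total Δv = Δv₁ + Δv₂ = 3.782 km/s.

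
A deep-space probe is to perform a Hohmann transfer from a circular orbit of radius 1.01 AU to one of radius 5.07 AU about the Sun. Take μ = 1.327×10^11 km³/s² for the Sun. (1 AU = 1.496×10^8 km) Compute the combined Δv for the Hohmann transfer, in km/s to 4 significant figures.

Δv = 14.24 km/s

In km: r₁ = 1.01 × 1.496×10^8 = 1.51096×10^8 km; r₂ = 5.07 × 1.496×10^8 = 7.58472×10^8 km.
Transfer-ellipse semi-major axis a_t = (r₁ + r₂)/2 = (1.51096×10^8 + 7.58472×10^8)/2 = 4.54784×10^8 km.
Circular speed at r₁: v₁ = √(μ/r₁) = √(1.327×10^11/1.51096×10^8) = 29.6353 km/s.
Transfer-orbit speed at r₁ (vis-viva): v_p = √[μ(2/r₁ − 1/a_t)] = 38.2716 km/s.
First burn Δv₁ = |v_p − v₁| = 8.636 km/s.
At r₂, v₂ = √(μ/r₂) = 13.227 km/s.
Transfer-orbit speed at r₂: v_a = √[μ(2/r₂ − 1/a_t)] = 7.6241 km/s.
Second burn Δv₂ = |v₂ − v_a| = 5.603 km/s.
Δv = Δv₁ + Δv₂ = 8.636 + 5.603 = 14.24 km/s.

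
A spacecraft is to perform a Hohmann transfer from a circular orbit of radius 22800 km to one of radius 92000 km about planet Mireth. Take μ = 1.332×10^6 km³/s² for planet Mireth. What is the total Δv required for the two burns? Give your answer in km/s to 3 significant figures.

Δv = 3.44 km/s

Transfer-ellipse semi-major axis a_t = (r₁ + r₂)/2 = (22800 + 92000)/2 = 57400 km.
Circular speed at r₁: v₁ = √(μ/r₁) = √(1.332×10^6/22800) = 7.6434 km/s.
On the transfer ellipse at r₁, vis-viva equation gives v_p = √[μ(2/r₁ − 1/a_t)] = 9.6766 km/s.
First burn Δv₁ = |v_p − v₁| = 2.033 km/s.
Circular speed at r₂: v₂ = √(μ/r₂) = 3.805 km/s.
Transfer-orbit speed at r₂: v_a = √[μ(2/r₂ − 1/a_t)] = 2.398 km/s.
Second burn Δv₂ = |v₂ − v_a| = 1.407 km/s.
Δv = Δv₁ + Δv₂ = 2.033 + 1.407 = 3.440 km/s.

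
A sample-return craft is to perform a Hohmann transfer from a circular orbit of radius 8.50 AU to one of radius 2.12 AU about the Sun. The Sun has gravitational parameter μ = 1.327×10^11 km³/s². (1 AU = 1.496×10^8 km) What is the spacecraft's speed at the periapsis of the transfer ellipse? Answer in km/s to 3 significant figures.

In km: r₁ = 8.50 × 1.496×10^8 = 1.2716×10^9 km; r₂ = 2.12 × 1.496×10^8 = 3.17152×10^8 km.
Semi-major axis of the transfer orbit: a_t = (1.2716×10^9 + 3.17152×10^8)/2 = 7.94376×10^8 km.
The periapsis of the transfer ellipse is at r = 3.17152×10^8 km.
Applying v² = μ(2/r − 1/a_t): v = 25.88 km/s.

v = 25.9 km/s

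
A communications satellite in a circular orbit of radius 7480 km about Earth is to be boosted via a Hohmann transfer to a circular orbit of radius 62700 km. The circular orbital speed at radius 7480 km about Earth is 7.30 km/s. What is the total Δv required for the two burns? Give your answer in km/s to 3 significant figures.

From the circular-orbit relation v² = μ/r at r = 7480 km: μ = v²r = (7.30)² × 7480 = 3.98609×10^5 km³/s².
Transfer-ellipse semi-major axis a_t = (r₁ + r₂)/2 = (7480 + 62700)/2 = 35090 km.
Circular speed at r₁: v₁ = √(μ/r₁) = √(3.98609×10^5/7480) = 7.300 km/s.
On the transfer ellipse at r₁, vis-viva equation gives v_p = √[μ(2/r₁ − 1/a_t)] = 9.758 km/s.
First burn Δv₁ = |v_p − v₁| = 2.458 km/s.
At r₂, v₂ = √(μ/r₂) = 2.521 km/s.
Transfer-orbit speed at r₂: v_a = √[μ(2/r₂ − 1/a_t)] = 1.164 km/s.
Second burn Δv₂ = |v₂ − v_a| = 1.357 km/s.
Total Δv = Δv₁ + Δv₂ = 3.815 km/s.

Δv = 3.82 km/s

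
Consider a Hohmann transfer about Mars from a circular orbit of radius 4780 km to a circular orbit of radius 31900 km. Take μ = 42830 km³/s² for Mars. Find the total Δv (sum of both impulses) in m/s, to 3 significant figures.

Semi-major axis of the transfer orbit: a_t = (4780 + 31900)/2 = 18340 km.
Circular speed at r₁: v₁ = √(μ/r₁) = √(42830/4780) = 2.9934 km/s.
Transfer-orbit speed at r₁ (vis-viva equation): v_p = √[μ(2/r₁ − 1/a_t)] = 3.9478 km/s.
First burn Δv₁ = |v_p − v₁| = 0.9544 km/s.
Circular speed at r₂: v₂ = √(μ/r₂) = 1.15872 km/s.
Transfer-orbit speed at r₂: v_a = √[μ(2/r₂ − 1/a_t)] = 0.591552 km/s.
Second burn Δv₂ = |v₂ − v_a| = 0.5672 km/s.
Total Δv = Δv₁ + Δv₂ = 1.522 km/s.

Δv = 1520 m/s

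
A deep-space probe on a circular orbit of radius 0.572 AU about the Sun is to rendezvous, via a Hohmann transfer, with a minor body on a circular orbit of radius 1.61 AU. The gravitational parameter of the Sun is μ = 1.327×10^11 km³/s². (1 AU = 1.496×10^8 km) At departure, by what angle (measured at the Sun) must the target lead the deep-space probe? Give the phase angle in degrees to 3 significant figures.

In km: r₁ = 0.572 × 1.496×10^8 = 8.55712×10^7 km; r₂ = 1.61 × 1.496×10^8 = 2.40856×10^8 km.
The Hohmann ellipse has a_t = (r₁ + r₂)/2 = 1.632136×10^8 km.
The half-period of the transfer ellipse is t = π√(a_t³/μ) = 1.798×10^7 s.
The target's mean motion on its circular orbit is ω₂ = √(μ/r₂³) = 9.745×10^-8 rad/s.
Angle swept by the target during transfer: ω₂·t = 1.752 rad = 100.4°.
The deep-space probe traverses 180° on the transfer ellipse, so the target must lead by 180° − 100.4° = 79.6°.

φ = 79.6°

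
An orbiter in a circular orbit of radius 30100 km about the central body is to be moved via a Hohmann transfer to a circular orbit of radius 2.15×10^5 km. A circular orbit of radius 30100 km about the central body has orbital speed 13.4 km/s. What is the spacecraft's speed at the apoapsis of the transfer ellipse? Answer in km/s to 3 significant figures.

From the circular-orbit relation v² = μ/r at r = 30100 km: μ = v²r = (13.4)² × 30100 = 5.40476×10^6 km³/s².
Semi-major axis of the transfer orbit: a_t = (30100 + 2.150×10^5)/2 = 1.2255×10^5 km.
The apoapsis of the transfer ellipse is at r = 2.150×10^5 km.
Vis-viva: v = √[μ(2/r − 1/a_t)] = √[5.40476×10^6 × (2/2.150×10^5 − 1/1.2255×10^5)] = 2.485 km/s.

v = 2.48 km/s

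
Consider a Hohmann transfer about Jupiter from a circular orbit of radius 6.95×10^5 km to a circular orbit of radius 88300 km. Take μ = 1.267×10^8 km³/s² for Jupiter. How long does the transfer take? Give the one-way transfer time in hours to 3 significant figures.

t = 19.0 hours

Semi-major axis of the transfer orbit: a_t = (6.950×10^5 + 88300)/2 = 3.9165×10^5 km.
Half the transfer-orbit period gives t = π√(a_t³/μ) = 68410 s.
Converting: 68410 s ÷ 3600 s/hour = 19.0 hours.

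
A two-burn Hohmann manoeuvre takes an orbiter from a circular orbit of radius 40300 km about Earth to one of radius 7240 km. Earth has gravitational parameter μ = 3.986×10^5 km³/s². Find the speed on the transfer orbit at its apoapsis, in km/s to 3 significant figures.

v = 1.74 km/s

Semi-major axis of the transfer orbit: a_t = (40300 + 7240)/2 = 23770 km.
At apoapsis, r = 40300 km.
Applying v² = μ(2/r − 1/a_t): v = 1.736 km/s.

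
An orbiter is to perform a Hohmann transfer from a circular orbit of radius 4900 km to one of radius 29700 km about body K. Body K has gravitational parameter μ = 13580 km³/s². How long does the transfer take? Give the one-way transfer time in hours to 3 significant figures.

t = 17.0 hours

Transfer-ellipse semi-major axis a_t = (r₁ + r₂)/2 = (4900 + 29700)/2 = 17300 km.
By Kepler's third law the transfer-orbit period is T = 2π√(a_t³/μ), so t = T/2 = 61340 s.
Converting: 61340 s ÷ 3600 s/hour = 17.0 hours.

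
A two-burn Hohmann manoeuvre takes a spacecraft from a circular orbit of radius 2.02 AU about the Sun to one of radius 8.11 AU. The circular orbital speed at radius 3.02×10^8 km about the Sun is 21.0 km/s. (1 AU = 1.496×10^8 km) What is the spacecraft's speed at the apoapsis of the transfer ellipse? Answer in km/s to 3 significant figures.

v = 6.62 km/s

From the circular-orbit relation v² = μ/r at r = 3.02×10^8 km: μ = v²r = (21.0)² × 3.02×10^8 = 1.33182×10^11 km³/s².
In km: r₁ = 2.02 × 1.496×10^8 = 3.02192×10^8 km; r₂ = 8.11 × 1.496×10^8 = 1.213256×10^9 km.
Transfer-ellipse semi-major axis a_t = (r₁ + r₂)/2 = (3.02192×10^8 + 1.213256×10^9)/2 = 7.57724×10^8 km.
At apoapsis, r = 1.213256×10^9 km.
Applying v² = μ(2/r − 1/a_t): v = 6.617 km/s.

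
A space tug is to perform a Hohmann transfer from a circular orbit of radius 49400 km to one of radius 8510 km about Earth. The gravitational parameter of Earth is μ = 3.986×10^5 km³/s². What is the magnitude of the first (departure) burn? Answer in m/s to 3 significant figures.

Transfer-ellipse semi-major axis a_t = (r₁ + r₂)/2 = (49400 + 8510)/2 = 28955 km.
Circular speed at r = 49400 km: v_c = √(μ/r) = 2.841 km/s.
Vis-viva on the transfer ellipse at r = 49400 km gives v_t = √[μ(2/r − 1/a_t)] = 1.540 km/s.
Δv₁ = |v_t − v_c| = |1.540 − 2.841| = 1.301 km/s.

Δv₁ = 1300 m/s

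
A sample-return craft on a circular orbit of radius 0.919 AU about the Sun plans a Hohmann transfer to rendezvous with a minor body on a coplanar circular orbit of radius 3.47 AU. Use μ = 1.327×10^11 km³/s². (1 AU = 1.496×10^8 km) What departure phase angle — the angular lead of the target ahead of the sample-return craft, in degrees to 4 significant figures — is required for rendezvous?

φ = 89.47°

In km: r₁ = 0.919 × 1.496×10^8 = 1.374824×10^8 km; r₂ = 3.47 × 1.496×10^8 = 5.19112×10^8 km.
Transfer-ellipse semi-major axis a_t = (r₁ + r₂)/2 = (1.374824×10^8 + 5.19112×10^8)/2 = 3.282972×10^8 km.
The half-period of the transfer ellipse is t = π√(a_t³/μ) = 5.130×10^7 s.
The target's mean motion on its circular orbit is ω₂ = √(μ/r₂³) = 3.080×10^-8 rad/s.
Angle swept by the target during transfer: ω₂·t = 1.580 rad = 90.53°.
Arrival is 180° from departure on the ellipse, so φ = 180° − 90.53° = 89.47°.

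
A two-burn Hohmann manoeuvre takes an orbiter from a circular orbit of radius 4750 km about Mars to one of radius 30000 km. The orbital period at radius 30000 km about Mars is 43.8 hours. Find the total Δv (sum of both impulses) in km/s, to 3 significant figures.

From Kepler's third law T² = 4π²r³/μ at r = 30000 km, T = 43.8 hours = 43.8 × 3600 s = 1.5768×10^5 s: μ = 4π²r³/T² = 42871.7 km³/s².
Transfer-ellipse semi-major axis a_t = (r₁ + r₂)/2 = (4750 + 30000)/2 = 17375 km.
At r₁ the circular-orbit speed is v₁ = √(μ/r₁) = 3.00427 km/s.
Transfer-orbit speed at r₁ (v² = μ(2/r − 1/a)): v_p = √[μ(2/r₁ − 1/a_t)] = 3.94763 km/s.
First burn Δv₁ = |v_p − v₁| = 0.9434 km/s.
At r₂, v₂ = √(μ/r₂) = 1.1954 km/s.
Transfer-orbit speed at r₂: v_a = √[μ(2/r₂ − 1/a_t)] = 0.62504 km/s.
Second burn Δv₂ = |v₂ − v_a| = 0.5704 km/s.
Δv = Δv₁ + Δv₂ = 0.9434 + 0.5704 = 1.514 km/s.

Δv = 1.51 km/s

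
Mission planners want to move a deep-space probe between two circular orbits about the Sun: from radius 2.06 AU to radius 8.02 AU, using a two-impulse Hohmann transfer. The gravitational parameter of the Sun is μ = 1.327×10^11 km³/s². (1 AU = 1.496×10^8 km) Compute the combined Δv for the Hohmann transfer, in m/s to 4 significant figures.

In km: r₁ = 2.06 × 1.496×10^8 = 3.08176×10^8 km; r₂ = 8.02 × 1.496×10^8 = 1.199792×10^9 km.
The Hohmann ellipse has a_t = (r₁ + r₂)/2 = 7.53984×10^8 km.
At r₁ the circular-orbit speed is v₁ = √(μ/r₁) = 20.7509 km/s.
On the transfer ellipse at r₁, v² = μ(2/r − 1/a) gives v_p = √[μ(2/r₁ − 1/a_t)] = 26.1763 km/s.
First burn Δv₁ = |v_p − v₁| = 5.4254 km/s.
At r₂, v₂ = √(μ/r₂) = 10.5168 km/s.
Transfer-orbit speed at r₂: v_a = √[μ(2/r₂ − 1/a_t)] = 6.72358 km/s.
Second burn Δv₂ = |v₂ − v_a| = 3.7932 km/s.
Δv = Δv₁ + Δv₂ = 5.4254 + 3.7932 = 9.219 km/s.

Δv = 9219 m/s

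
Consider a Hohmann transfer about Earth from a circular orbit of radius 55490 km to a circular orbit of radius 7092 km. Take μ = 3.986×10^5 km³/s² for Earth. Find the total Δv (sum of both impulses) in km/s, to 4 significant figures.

Transfer-ellipse semi-major axis a_t = (r₁ + r₂)/2 = (55490 + 7092)/2 = 31291 km.
At r₁ the circular-orbit speed is v₁ = √(μ/r₁) = 2.680 km/s.
On the transfer ellipse at r₁, v² = μ(2/r − 1/a) gives v_a = √[μ(2/r₁ − 1/a_t)] = 1.276 km/s.
First burn Δv₁ = |v_a − v₁| = 1.404 km/s.
At r₂, v₂ = √(μ/r₂) = 7.4969 km/s.
Transfer-orbit speed at r₂: v_p = √[μ(2/r₂ − 1/a_t)] = 9.9835 km/s.
Second burn Δv₂ = |v₂ − v_p| = 2.487 km/s.
Total Δv = Δv₁ + Δv₂ = 3.891 km/s.

Δv = 3.891 km/s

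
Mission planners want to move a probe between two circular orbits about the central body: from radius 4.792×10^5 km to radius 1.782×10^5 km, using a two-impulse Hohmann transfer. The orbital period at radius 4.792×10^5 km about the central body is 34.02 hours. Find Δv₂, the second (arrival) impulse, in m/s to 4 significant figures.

From Kepler's third law T² = 4π²r³/μ at r = 4.792×10^5 km, T = 34.02 hours = 34.02 × 3600 s = 1.22472×10^5 s: μ = 4π²r³/T² = 2.89625×10^8 km³/s².
The Hohmann ellipse has a_t = (r₁ + r₂)/2 = 3.287×10^5 km.
Circular speed at r = 1.782×10^5 km: v_c = √(μ/r) = 40.315 km/s.
Vis-viva on the transfer ellipse at r = 1.782×10^5 km gives v_t = √[μ(2/r − 1/a_t)] = 48.677 km/s.
Δv₂ = |v_t − v_c| = |48.677 − 40.315| = 8.362 km/s.

Δv₂ = 8362 m/s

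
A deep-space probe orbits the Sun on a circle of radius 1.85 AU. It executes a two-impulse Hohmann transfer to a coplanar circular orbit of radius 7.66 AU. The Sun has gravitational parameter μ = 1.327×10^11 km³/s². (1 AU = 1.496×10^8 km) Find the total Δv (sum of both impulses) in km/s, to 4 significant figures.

Δv = 9.944 km/s

In km: r₁ = 1.85 × 1.496×10^8 = 2.7676×10^8 km; r₂ = 7.66 × 1.496×10^8 = 1.145936×10^9 km.
Semi-major axis of the transfer orbit: a_t = (2.7676×10^8 + 1.145936×10^9)/2 = 7.11348×10^8 km.
Circular speed at r₁: v₁ = √(μ/r₁) = √(1.327×10^11/2.7676×10^8) = 21.897 km/s.
Transfer-orbit speed at r₁ (vis-viva): v_p = √[μ(2/r₁ − 1/a_t)] = 27.792 km/s.
First burn Δv₁ = |v_p − v₁| = 5.895 km/s.
Circular speed at r₂: v₂ = √(μ/r₂) = 10.761 km/s.
Transfer-orbit speed at r₂: v_a = √[μ(2/r₂ − 1/a_t)] = 6.7122 km/s.
Second burn Δv₂ = |v₂ − v_a| = 4.049 km/s.
Total Δv = Δv₁ + Δv₂ = 9.944 km/s.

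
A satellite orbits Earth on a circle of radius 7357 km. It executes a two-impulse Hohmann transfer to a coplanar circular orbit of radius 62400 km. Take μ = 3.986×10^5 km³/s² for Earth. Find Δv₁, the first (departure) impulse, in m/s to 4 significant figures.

Semi-major axis of the transfer orbit: a_t = (7357 + 62400)/2 = 34878.5 km.
On the circular orbit at r = 7357 km, v_c = √(μ/r) = 7.3607 km/s.
Vis-viva on the transfer ellipse at r = 7357 km gives v_t = √[μ(2/r − 1/a_t)] = 9.8454 km/s.
Δv₁ = |v_t − v_c| = |9.8454 − 7.3607| = 2.485 km/s.

Δv₁ = 2485 m/s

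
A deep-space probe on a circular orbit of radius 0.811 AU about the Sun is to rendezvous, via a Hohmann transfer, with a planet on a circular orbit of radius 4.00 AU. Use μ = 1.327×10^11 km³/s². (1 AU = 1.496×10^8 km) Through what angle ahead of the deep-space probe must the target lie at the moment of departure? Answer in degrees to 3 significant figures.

φ = 96.1°

In km: r₁ = 0.811 × 1.496×10^8 = 1.213256×10^8 km; r₂ = 4.00 × 1.496×10^8 = 5.984×10^8 km.
Semi-major axis of the transfer orbit: a_t = (1.213256×10^8 + 5.984×10^8)/2 = 3.598628×10^8 km.
Transfer time t = π√(a_t³/μ) = 5.887×10^7 s.
Target angular speed ω₂ = √(μ/r₂³) = 2.489×10^-8 rad/s.
Angle swept by the target during transfer: ω₂·t = 1.465 rad = 83.94°.
The deep-space probe traverses 180° on the transfer ellipse, so the target must lead by 180° − 83.94° = 96.1°.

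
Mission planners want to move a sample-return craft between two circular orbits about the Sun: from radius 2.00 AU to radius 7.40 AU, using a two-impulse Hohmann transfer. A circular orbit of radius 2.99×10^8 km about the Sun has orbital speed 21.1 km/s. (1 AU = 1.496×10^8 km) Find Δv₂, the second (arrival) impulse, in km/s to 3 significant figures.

From the circular-orbit relation v² = μ/r at r = 2.99×10^8 km: μ = v²r = (21.1)² × 2.99×10^8 = 1.33118×10^11 km³/s².
In km: r₁ = 2.00 × 1.496×10^8 = 2.992×10^8 km; r₂ = 7.40 × 1.496×10^8 = 1.10704×10^9 km.
Semi-major axis of the transfer orbit: a_t = (2.992×10^8 + 1.10704×10^9)/2 = 7.0312×10^8 km.
Circular speed at r = 1.10704×10^9 km: v_c = √(μ/r) = 10.9657 km/s.
Vis-viva on the transfer ellipse at r = 1.10704×10^9 km gives v_t = √[μ(2/r − 1/a_t)] = 7.15323 km/s.
Δv₂ = |v_t − v_c| = |7.15323 − 10.9657| = 3.812 km/s.

Δv₂ = 3.81 km/s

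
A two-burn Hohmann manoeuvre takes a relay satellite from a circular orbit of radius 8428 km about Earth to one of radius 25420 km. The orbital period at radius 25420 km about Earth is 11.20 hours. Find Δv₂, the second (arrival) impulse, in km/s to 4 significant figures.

From Kepler's third law T² = 4π²r³/μ at r = 25420 km, T = 11.20 hours = 11.20 × 3600 s = 40320 s: μ = 4π²r³/T² = 3.98883×10^5 km³/s².
The Hohmann ellipse has a_t = (r₁ + r₂)/2 = 16924 km.
On the circular orbit at r = 25420 km, v_c = √(μ/r) = 3.961 km/s.
Vis-viva on the transfer ellipse at r = 25420 km gives v_t = √[μ(2/r − 1/a_t)] = 2.795 km/s.
Δv₂ = |v_t − v_c| = |2.795 − 3.961| = 1.166 km/s.

Δv₂ = 1.166 km/s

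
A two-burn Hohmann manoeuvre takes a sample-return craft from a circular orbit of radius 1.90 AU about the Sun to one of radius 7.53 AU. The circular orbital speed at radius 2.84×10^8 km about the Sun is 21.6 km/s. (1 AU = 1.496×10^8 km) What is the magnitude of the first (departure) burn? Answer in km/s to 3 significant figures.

From the circular-orbit relation v² = μ/r at r = 2.84×10^8 km: μ = v²r = (21.6)² × 2.84×10^8 = 1.32503×10^11 km³/s².
In km: r₁ = 1.90 × 1.496×10^8 = 2.8424×10^8 km; r₂ = 7.53 × 1.496×10^8 = 1.126488×10^9 km.
Semi-major axis of the transfer orbit: a_t = (2.8424×10^8 + 1.126488×10^9)/2 = 7.05364×10^8 km.
Circular speed at r = 2.8424×10^8 km: v_c = √(μ/r) = 21.591 km/s.
Vis-viva on the transfer ellipse at r = 2.8424×10^8 km gives v_t = √[μ(2/r − 1/a_t)] = 27.285 km/s.
Δv₁ = |v_t − v_c| = |27.285 − 21.591| = 5.694 km/s.

Δv₁ = 5.69 km/s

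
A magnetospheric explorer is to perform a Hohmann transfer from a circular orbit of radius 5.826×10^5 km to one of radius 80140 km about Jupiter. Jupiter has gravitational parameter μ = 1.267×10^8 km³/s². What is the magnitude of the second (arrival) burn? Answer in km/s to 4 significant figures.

Transfer-ellipse semi-major axis a_t = (r₁ + r₂)/2 = (5.826×10^5 + 80140)/2 = 3.3137×10^5 km.
On the circular orbit at r = 80140 km, v_c = √(μ/r) = 39.76 km/s.
Vis-viva on the transfer ellipse at r = 80140 km gives v_t = √[μ(2/r − 1/a_t)] = 52.72 km/s.
Δv₂ = |v_t − v_c| = |52.72 − 39.76| = 12.96 km/s.

Δv₂ = 12.96 km/s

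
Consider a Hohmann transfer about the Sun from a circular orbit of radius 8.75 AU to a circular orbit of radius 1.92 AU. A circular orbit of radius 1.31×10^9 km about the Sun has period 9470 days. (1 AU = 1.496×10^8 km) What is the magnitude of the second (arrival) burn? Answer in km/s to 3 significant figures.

From Kepler's third law T² = 4π²r³/μ at r = 1.31×10^9 km, T = 9470 days = 9470 × 86400 s = 8.18208×10^8 s: μ = 4π²r³/T² = 1.32570×10^11 km³/s².
In km: r₁ = 8.75 × 1.496×10^8 = 1.309×10^9 km; r₂ = 1.92 × 1.496×10^8 = 2.87232×10^8 km.
Transfer-ellipse semi-major axis a_t = (r₁ + r₂)/2 = (1.309×10^9 + 2.87232×10^8)/2 = 7.98116×10^8 km.
On the circular orbit at r = 2.87232×10^8 km, v_c = √(μ/r) = 21.48 km/s.
Vis-viva on the transfer ellipse at r = 2.87232×10^8 km gives v_t = √[μ(2/r − 1/a_t)] = 27.51 km/s.
Δv₂ = |v_t − v_c| = |27.51 − 21.48| = 6.030 km/s.

Δv₂ = 6.03 km/s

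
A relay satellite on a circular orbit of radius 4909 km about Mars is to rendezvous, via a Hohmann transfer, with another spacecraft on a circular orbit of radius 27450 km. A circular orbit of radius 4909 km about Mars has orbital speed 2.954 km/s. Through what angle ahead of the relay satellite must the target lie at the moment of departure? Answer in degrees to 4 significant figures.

φ = 98.55°

From the circular-orbit relation v² = μ/r at r = 4909 km: μ = v²r = (2.954)² × 4909 = 42836.5 km³/s².
The Hohmann ellipse has a_t = (r₁ + r₂)/2 = 16179.5 km.
The half-period of the transfer ellipse is t = π√(a_t³/μ) = 31238.5 s.
Target angular speed ω₂ = √(μ/r₂³) = 4.55086×10^-5 rad/s.
Angle swept by the target during transfer: ω₂·t = 1.4216 rad = 81.45°.
Arrival is 180° from departure on the ellipse, so φ = 180° − 81.45° = 98.55°.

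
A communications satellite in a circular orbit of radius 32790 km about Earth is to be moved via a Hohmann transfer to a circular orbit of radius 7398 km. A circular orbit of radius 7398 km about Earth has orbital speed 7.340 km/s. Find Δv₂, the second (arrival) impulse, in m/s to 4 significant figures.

From the circular-orbit relation v² = μ/r at r = 7398 km: μ = v²r = (7.340)² × 7398 = 3.98572×10^5 km³/s².
Semi-major axis of the transfer orbit: a_t = (32790 + 7398)/2 = 20094 km.
Circular speed at r = 7398 km: v_c = √(μ/r) = 7.340 km/s.
Transfer-orbit speed at the same r (vis-viva, a = a_t): v_t = √[μ(2/r − 1/a_t)] = 9.376 km/s.
Δv₂ = |v_t − v_c| = |9.376 − 7.340| = 2.036 km/s.

Δv₂ = 2036 m/s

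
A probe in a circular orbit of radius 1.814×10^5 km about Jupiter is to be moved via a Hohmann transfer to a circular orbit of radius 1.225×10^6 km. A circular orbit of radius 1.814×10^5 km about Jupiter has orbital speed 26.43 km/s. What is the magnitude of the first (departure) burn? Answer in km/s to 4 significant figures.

From the circular-orbit relation v² = μ/r at r = 1.814×10^5 km: μ = v²r = (26.43)² × 1.814×10^5 = 1.26716×10^8 km³/s².
Semi-major axis of the transfer orbit: a_t = (1.814×10^5 + 1.225×10^6)/2 = 7.032×10^5 km.
On the circular orbit at r = 1.814×10^5 km, v_c = √(μ/r) = 26.430 km/s.
Transfer-orbit speed at the same r (vis-viva, a = a_t): v_t = √[μ(2/r − 1/a_t)] = 34.884 km/s.
Δv₁ = |v_t − v_c| = |34.884 − 26.430| = 8.454 km/s.

Δv₁ = 8.454 km/s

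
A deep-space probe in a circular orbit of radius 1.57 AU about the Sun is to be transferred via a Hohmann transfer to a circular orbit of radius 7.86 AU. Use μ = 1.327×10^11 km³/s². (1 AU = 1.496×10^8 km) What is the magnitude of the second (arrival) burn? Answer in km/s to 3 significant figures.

Δv₂ = 4.49 km/s

In km: r₁ = 1.57 × 1.496×10^8 = 2.34872×10^8 km; r₂ = 7.86 × 1.496×10^8 = 1.175856×10^9 km.
Semi-major axis of the transfer orbit: a_t = (2.34872×10^8 + 1.175856×10^9)/2 = 7.05364×10^8 km.
Circular speed at r = 1.175856×10^9 km: v_c = √(μ/r) = 10.623 km/s.
Vis-viva on the transfer ellipse at r = 1.175856×10^9 km gives v_t = √[μ(2/r − 1/a_t)] = 6.1301 km/s.
Δv₂ = |v_t − v_c| = |6.1301 − 10.623| = 4.493 km/s.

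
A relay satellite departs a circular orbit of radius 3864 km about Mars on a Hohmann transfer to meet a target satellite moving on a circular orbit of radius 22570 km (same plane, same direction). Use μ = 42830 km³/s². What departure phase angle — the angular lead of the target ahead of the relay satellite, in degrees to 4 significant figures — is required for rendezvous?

Semi-major axis of the transfer orbit: a_t = (3864 + 22570)/2 = 13217 km.
Transfer time t = π√(a_t³/μ) = 23066 s.
The target's mean motion on its circular orbit is ω₂ = √(μ/r₂³) = 6.1035×10^-5 rad/s.
Angle swept by the target during transfer: ω₂·t = 1.4078 rad = 80.66°.
Arrival is 180° from departure on the ellipse, so φ = 180° − 80.66° = 99.34°.

φ = 99.34°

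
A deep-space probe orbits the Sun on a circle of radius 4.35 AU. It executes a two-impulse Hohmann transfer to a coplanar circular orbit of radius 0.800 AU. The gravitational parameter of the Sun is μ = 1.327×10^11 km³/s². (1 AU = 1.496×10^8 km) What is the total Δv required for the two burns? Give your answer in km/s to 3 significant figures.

Δv = 16.3 km/s

In km: r₁ = 4.35 × 1.496×10^8 = 6.5076×10^8 km; r₂ = 0.800 × 1.496×10^8 = 1.1968×10^8 km.
Transfer-ellipse semi-major axis a_t = (r₁ + r₂)/2 = (6.5076×10^8 + 1.1968×10^8)/2 = 3.8522×10^8 km.
At r₁ the circular-orbit speed is v₁ = √(μ/r₁) = 14.2799 km/s.
Transfer-orbit speed at r₁ (v² = μ(2/r − 1/a)): v_a = √[μ(2/r₁ − 1/a_t)] = 7.95942 km/s.
First burn Δv₁ = |v_a − v₁| = 6.320 km/s.
Circular speed at r₂: v₂ = √(μ/r₂) = 33.2985 km/s.
Transfer-orbit speed at r₂: v_p = √[μ(2/r₂ − 1/a_t)] = 43.2793 km/s.
Second burn Δv₂ = |v₂ − v_p| = 9.981 km/s.
Total Δv = Δv₁ + Δv₂ = 16.30 km/s.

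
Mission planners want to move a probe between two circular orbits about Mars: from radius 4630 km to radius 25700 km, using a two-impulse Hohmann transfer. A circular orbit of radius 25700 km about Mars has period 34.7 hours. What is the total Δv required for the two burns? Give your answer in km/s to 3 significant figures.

Δv = 1.50 km/s

From Kepler's third law T² = 4π²r³/μ at r = 25700 km, T = 34.7 hours = 34.7 × 3600 s = 1.2492×10^5 s: μ = 4π²r³/T² = 42943.3 km³/s².
Semi-major axis of the transfer orbit: a_t = (4630 + 25700)/2 = 15165 km.
Circular speed at r₁: v₁ = √(μ/r₁) = √(42943.3/4630) = 3.04549 km/s.
On the transfer ellipse at r₁, v² = μ(2/r − 1/a) gives v_p = √[μ(2/r₁ − 1/a_t)] = 3.96463 km/s.
First burn Δv₁ = |v_p − v₁| = 0.91914 km/s.
Circular speed at r₂: v₂ = √(μ/r₂) = 1.29265 km/s.
Transfer-orbit speed at r₂: v_a = √[μ(2/r₂ − 1/a_t)] = 0.714250 km/s.
Second burn Δv₂ = |v₂ − v_a| = 0.57840 km/s.
Total Δv = Δv₁ + Δv₂ = 1.498 km/s.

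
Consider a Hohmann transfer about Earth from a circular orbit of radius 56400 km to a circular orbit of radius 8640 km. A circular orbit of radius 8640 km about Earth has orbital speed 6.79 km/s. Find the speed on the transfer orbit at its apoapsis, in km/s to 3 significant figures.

From the circular-orbit relation v² = μ/r at r = 8640 km: μ = v²r = (6.79)² × 8640 = 3.98339×10^5 km³/s².
Semi-major axis of the transfer orbit: a_t = (56400 + 8640)/2 = 32520 km.
The apoapsis of the transfer ellipse is at r = 56400 km.
From the vis-viva equation, v = √[μ(2/r − 1/a_t)] = 1.370 km/s.

v = 1.37 km/s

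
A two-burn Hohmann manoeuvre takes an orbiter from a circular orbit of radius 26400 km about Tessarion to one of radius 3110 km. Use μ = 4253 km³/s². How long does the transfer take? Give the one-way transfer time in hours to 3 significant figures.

Semi-major axis of the transfer orbit: a_t = (26400 + 3110)/2 = 14755 km.
By Kepler's third law the transfer-orbit period is T = 2π√(a_t³/μ), so t = T/2 = 86340 s.
Converting: 86340 s ÷ 3600 s/hour = 24.0 hours.

t = 24.0 hours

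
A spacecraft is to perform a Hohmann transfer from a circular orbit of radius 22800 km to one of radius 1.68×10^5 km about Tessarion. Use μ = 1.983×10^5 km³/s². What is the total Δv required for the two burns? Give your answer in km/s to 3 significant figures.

Δv = 1.52 km/s

Semi-major axis of the transfer orbit: a_t = (22800 + 1.680×10^5)/2 = 95400 km.
Circular speed at r₁: v₁ = √(μ/r₁) = √(1.983×10^5/22800) = 2.9491 km/s.
Transfer-orbit speed at r₁ (v² = μ(2/r − 1/a)): v_p = √[μ(2/r₁ − 1/a_t)] = 3.9136 km/s.
First burn Δv₁ = |v_p − v₁| = 0.9645 km/s.
At r₂, v₂ = √(μ/r₂) = 1.0864 km/s.
Transfer-orbit speed at r₂: v_a = √[μ(2/r₂ − 1/a_t)] = 0.53113 km/s.
Second burn Δv₂ = |v₂ − v_a| = 0.5553 km/s.
Total Δv = Δv₁ + Δv₂ = 1.520 km/s.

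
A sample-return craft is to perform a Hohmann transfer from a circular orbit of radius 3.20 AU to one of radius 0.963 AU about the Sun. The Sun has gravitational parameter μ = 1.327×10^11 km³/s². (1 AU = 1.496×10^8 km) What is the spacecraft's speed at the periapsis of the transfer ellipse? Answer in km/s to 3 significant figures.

In km: r₁ = 3.20 × 1.496×10^8 = 4.7872×10^8 km; r₂ = 0.963 × 1.496×10^8 = 1.440648×10^8 km.
Transfer-ellipse semi-major axis a_t = (r₁ + r₂)/2 = (4.7872×10^8 + 1.440648×10^8)/2 = 3.113924×10^8 km.
At periapsis, r = 1.440648×10^8 km.
From the vis-viva equation, v = √[μ(2/r − 1/a_t)] = 37.63 km/s.

v = 37.6 km/s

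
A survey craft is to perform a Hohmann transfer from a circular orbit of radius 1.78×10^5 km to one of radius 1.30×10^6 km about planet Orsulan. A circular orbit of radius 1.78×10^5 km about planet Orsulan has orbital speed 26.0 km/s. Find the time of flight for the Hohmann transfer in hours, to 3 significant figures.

t = 50.5 hours

From the circular-orbit relation v² = μ/r at r = 1.78×10^5 km: μ = v²r = (26.0)² × 1.78×10^5 = 1.20328×10^8 km³/s².
The Hohmann ellipse has a_t = (r₁ + r₂)/2 = 7.390×10^5 km.
By Kepler's third law the transfer-orbit period is T = 2π√(a_t³/μ), so t = T/2 = 1.819×10^5 s.
Converting: 1.819×10^5 s ÷ 3600 s/hour = 50.5 hours.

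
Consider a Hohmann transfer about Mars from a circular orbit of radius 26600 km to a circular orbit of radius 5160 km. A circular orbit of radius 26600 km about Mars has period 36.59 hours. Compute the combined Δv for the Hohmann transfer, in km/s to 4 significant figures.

From Kepler's third law T² = 4π²r³/μ at r = 26600 km, T = 36.59 hours = 36.59 × 3600 s = 1.31724×10^5 s: μ = 4π²r³/T² = 42822.8 km³/s².
The Hohmann ellipse has a_t = (r₁ + r₂)/2 = 15880 km.
Circular speed at r₁: v₁ = √(μ/r₁) = √(42822.8/26600) = 1.2688 km/s.
Transfer-orbit speed at r₁ (v² = μ(2/r − 1/a)): v_a = √[μ(2/r₁ − 1/a_t)] = 0.72326 km/s.
First burn Δv₁ = |v_a − v₁| = 0.5455 km/s.
At r₂, v₂ = √(μ/r₂) = 2.880796 km/s.
Transfer-orbit speed at r₂: v_p = √[μ(2/r₂ − 1/a_t)] = 3.728448 km/s.
Second burn Δv₂ = |v₂ − v_p| = 0.8477 km/s.
Total Δv = Δv₁ + Δv₂ = 1.393 km/s.

Δv = 1.393 km/s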